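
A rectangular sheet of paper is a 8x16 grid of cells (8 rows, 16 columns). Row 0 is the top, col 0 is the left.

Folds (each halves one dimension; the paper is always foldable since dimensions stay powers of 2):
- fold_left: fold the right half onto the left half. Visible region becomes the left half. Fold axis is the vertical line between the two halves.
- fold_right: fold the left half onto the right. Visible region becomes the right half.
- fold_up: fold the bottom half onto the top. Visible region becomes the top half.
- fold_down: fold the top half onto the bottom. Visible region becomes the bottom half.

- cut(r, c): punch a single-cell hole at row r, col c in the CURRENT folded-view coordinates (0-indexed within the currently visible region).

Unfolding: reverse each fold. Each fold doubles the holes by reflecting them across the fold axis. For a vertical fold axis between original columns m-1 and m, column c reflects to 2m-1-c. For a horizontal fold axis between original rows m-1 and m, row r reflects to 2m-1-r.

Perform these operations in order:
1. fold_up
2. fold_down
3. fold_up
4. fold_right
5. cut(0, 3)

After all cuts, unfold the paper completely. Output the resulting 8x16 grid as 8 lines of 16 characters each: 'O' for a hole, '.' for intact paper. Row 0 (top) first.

Answer: ....O......O....
....O......O....
....O......O....
....O......O....
....O......O....
....O......O....
....O......O....
....O......O....

Derivation:
Op 1 fold_up: fold axis h@4; visible region now rows[0,4) x cols[0,16) = 4x16
Op 2 fold_down: fold axis h@2; visible region now rows[2,4) x cols[0,16) = 2x16
Op 3 fold_up: fold axis h@3; visible region now rows[2,3) x cols[0,16) = 1x16
Op 4 fold_right: fold axis v@8; visible region now rows[2,3) x cols[8,16) = 1x8
Op 5 cut(0, 3): punch at orig (2,11); cuts so far [(2, 11)]; region rows[2,3) x cols[8,16) = 1x8
Unfold 1 (reflect across v@8): 2 holes -> [(2, 4), (2, 11)]
Unfold 2 (reflect across h@3): 4 holes -> [(2, 4), (2, 11), (3, 4), (3, 11)]
Unfold 3 (reflect across h@2): 8 holes -> [(0, 4), (0, 11), (1, 4), (1, 11), (2, 4), (2, 11), (3, 4), (3, 11)]
Unfold 4 (reflect across h@4): 16 holes -> [(0, 4), (0, 11), (1, 4), (1, 11), (2, 4), (2, 11), (3, 4), (3, 11), (4, 4), (4, 11), (5, 4), (5, 11), (6, 4), (6, 11), (7, 4), (7, 11)]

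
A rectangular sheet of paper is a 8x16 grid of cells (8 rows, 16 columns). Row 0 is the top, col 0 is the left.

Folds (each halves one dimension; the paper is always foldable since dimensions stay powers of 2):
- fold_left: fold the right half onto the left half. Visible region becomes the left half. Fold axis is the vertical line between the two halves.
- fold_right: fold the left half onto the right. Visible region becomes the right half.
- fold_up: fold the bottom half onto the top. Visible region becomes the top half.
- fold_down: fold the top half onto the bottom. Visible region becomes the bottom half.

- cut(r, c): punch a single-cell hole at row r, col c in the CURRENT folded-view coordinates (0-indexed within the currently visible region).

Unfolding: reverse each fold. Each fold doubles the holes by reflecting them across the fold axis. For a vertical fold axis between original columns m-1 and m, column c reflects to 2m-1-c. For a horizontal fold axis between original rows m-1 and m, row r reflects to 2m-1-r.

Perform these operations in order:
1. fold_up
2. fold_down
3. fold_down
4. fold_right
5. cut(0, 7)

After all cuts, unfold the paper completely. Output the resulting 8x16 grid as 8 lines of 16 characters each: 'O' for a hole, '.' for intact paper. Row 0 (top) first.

Op 1 fold_up: fold axis h@4; visible region now rows[0,4) x cols[0,16) = 4x16
Op 2 fold_down: fold axis h@2; visible region now rows[2,4) x cols[0,16) = 2x16
Op 3 fold_down: fold axis h@3; visible region now rows[3,4) x cols[0,16) = 1x16
Op 4 fold_right: fold axis v@8; visible region now rows[3,4) x cols[8,16) = 1x8
Op 5 cut(0, 7): punch at orig (3,15); cuts so far [(3, 15)]; region rows[3,4) x cols[8,16) = 1x8
Unfold 1 (reflect across v@8): 2 holes -> [(3, 0), (3, 15)]
Unfold 2 (reflect across h@3): 4 holes -> [(2, 0), (2, 15), (3, 0), (3, 15)]
Unfold 3 (reflect across h@2): 8 holes -> [(0, 0), (0, 15), (1, 0), (1, 15), (2, 0), (2, 15), (3, 0), (3, 15)]
Unfold 4 (reflect across h@4): 16 holes -> [(0, 0), (0, 15), (1, 0), (1, 15), (2, 0), (2, 15), (3, 0), (3, 15), (4, 0), (4, 15), (5, 0), (5, 15), (6, 0), (6, 15), (7, 0), (7, 15)]

Answer: O..............O
O..............O
O..............O
O..............O
O..............O
O..............O
O..............O
O..............O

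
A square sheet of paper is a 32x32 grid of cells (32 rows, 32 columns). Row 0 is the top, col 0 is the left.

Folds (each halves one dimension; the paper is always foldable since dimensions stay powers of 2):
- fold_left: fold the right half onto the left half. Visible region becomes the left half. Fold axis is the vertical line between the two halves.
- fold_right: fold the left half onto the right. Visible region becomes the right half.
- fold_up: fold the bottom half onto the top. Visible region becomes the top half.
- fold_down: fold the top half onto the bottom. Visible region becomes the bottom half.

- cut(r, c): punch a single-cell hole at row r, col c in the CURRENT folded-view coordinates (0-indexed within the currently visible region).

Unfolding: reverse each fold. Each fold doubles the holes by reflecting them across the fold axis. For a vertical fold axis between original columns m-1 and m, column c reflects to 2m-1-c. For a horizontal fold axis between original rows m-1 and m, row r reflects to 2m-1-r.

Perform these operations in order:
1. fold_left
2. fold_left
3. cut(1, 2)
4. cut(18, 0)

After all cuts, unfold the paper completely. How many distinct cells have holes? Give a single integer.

Answer: 8

Derivation:
Op 1 fold_left: fold axis v@16; visible region now rows[0,32) x cols[0,16) = 32x16
Op 2 fold_left: fold axis v@8; visible region now rows[0,32) x cols[0,8) = 32x8
Op 3 cut(1, 2): punch at orig (1,2); cuts so far [(1, 2)]; region rows[0,32) x cols[0,8) = 32x8
Op 4 cut(18, 0): punch at orig (18,0); cuts so far [(1, 2), (18, 0)]; region rows[0,32) x cols[0,8) = 32x8
Unfold 1 (reflect across v@8): 4 holes -> [(1, 2), (1, 13), (18, 0), (18, 15)]
Unfold 2 (reflect across v@16): 8 holes -> [(1, 2), (1, 13), (1, 18), (1, 29), (18, 0), (18, 15), (18, 16), (18, 31)]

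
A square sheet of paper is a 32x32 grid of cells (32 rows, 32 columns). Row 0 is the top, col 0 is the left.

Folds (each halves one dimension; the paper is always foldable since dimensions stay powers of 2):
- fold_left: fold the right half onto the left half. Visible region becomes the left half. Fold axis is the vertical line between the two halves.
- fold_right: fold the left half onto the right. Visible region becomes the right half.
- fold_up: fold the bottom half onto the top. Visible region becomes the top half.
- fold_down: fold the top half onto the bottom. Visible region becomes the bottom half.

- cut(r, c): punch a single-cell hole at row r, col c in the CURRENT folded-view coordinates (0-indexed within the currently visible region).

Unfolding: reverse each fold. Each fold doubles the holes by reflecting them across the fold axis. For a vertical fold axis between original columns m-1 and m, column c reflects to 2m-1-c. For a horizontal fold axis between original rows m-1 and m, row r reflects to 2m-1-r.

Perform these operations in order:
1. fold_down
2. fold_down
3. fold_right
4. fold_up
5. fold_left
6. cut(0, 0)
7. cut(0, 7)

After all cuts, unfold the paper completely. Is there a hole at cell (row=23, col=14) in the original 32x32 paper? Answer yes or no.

Op 1 fold_down: fold axis h@16; visible region now rows[16,32) x cols[0,32) = 16x32
Op 2 fold_down: fold axis h@24; visible region now rows[24,32) x cols[0,32) = 8x32
Op 3 fold_right: fold axis v@16; visible region now rows[24,32) x cols[16,32) = 8x16
Op 4 fold_up: fold axis h@28; visible region now rows[24,28) x cols[16,32) = 4x16
Op 5 fold_left: fold axis v@24; visible region now rows[24,28) x cols[16,24) = 4x8
Op 6 cut(0, 0): punch at orig (24,16); cuts so far [(24, 16)]; region rows[24,28) x cols[16,24) = 4x8
Op 7 cut(0, 7): punch at orig (24,23); cuts so far [(24, 16), (24, 23)]; region rows[24,28) x cols[16,24) = 4x8
Unfold 1 (reflect across v@24): 4 holes -> [(24, 16), (24, 23), (24, 24), (24, 31)]
Unfold 2 (reflect across h@28): 8 holes -> [(24, 16), (24, 23), (24, 24), (24, 31), (31, 16), (31, 23), (31, 24), (31, 31)]
Unfold 3 (reflect across v@16): 16 holes -> [(24, 0), (24, 7), (24, 8), (24, 15), (24, 16), (24, 23), (24, 24), (24, 31), (31, 0), (31, 7), (31, 8), (31, 15), (31, 16), (31, 23), (31, 24), (31, 31)]
Unfold 4 (reflect across h@24): 32 holes -> [(16, 0), (16, 7), (16, 8), (16, 15), (16, 16), (16, 23), (16, 24), (16, 31), (23, 0), (23, 7), (23, 8), (23, 15), (23, 16), (23, 23), (23, 24), (23, 31), (24, 0), (24, 7), (24, 8), (24, 15), (24, 16), (24, 23), (24, 24), (24, 31), (31, 0), (31, 7), (31, 8), (31, 15), (31, 16), (31, 23), (31, 24), (31, 31)]
Unfold 5 (reflect across h@16): 64 holes -> [(0, 0), (0, 7), (0, 8), (0, 15), (0, 16), (0, 23), (0, 24), (0, 31), (7, 0), (7, 7), (7, 8), (7, 15), (7, 16), (7, 23), (7, 24), (7, 31), (8, 0), (8, 7), (8, 8), (8, 15), (8, 16), (8, 23), (8, 24), (8, 31), (15, 0), (15, 7), (15, 8), (15, 15), (15, 16), (15, 23), (15, 24), (15, 31), (16, 0), (16, 7), (16, 8), (16, 15), (16, 16), (16, 23), (16, 24), (16, 31), (23, 0), (23, 7), (23, 8), (23, 15), (23, 16), (23, 23), (23, 24), (23, 31), (24, 0), (24, 7), (24, 8), (24, 15), (24, 16), (24, 23), (24, 24), (24, 31), (31, 0), (31, 7), (31, 8), (31, 15), (31, 16), (31, 23), (31, 24), (31, 31)]
Holes: [(0, 0), (0, 7), (0, 8), (0, 15), (0, 16), (0, 23), (0, 24), (0, 31), (7, 0), (7, 7), (7, 8), (7, 15), (7, 16), (7, 23), (7, 24), (7, 31), (8, 0), (8, 7), (8, 8), (8, 15), (8, 16), (8, 23), (8, 24), (8, 31), (15, 0), (15, 7), (15, 8), (15, 15), (15, 16), (15, 23), (15, 24), (15, 31), (16, 0), (16, 7), (16, 8), (16, 15), (16, 16), (16, 23), (16, 24), (16, 31), (23, 0), (23, 7), (23, 8), (23, 15), (23, 16), (23, 23), (23, 24), (23, 31), (24, 0), (24, 7), (24, 8), (24, 15), (24, 16), (24, 23), (24, 24), (24, 31), (31, 0), (31, 7), (31, 8), (31, 15), (31, 16), (31, 23), (31, 24), (31, 31)]

Answer: no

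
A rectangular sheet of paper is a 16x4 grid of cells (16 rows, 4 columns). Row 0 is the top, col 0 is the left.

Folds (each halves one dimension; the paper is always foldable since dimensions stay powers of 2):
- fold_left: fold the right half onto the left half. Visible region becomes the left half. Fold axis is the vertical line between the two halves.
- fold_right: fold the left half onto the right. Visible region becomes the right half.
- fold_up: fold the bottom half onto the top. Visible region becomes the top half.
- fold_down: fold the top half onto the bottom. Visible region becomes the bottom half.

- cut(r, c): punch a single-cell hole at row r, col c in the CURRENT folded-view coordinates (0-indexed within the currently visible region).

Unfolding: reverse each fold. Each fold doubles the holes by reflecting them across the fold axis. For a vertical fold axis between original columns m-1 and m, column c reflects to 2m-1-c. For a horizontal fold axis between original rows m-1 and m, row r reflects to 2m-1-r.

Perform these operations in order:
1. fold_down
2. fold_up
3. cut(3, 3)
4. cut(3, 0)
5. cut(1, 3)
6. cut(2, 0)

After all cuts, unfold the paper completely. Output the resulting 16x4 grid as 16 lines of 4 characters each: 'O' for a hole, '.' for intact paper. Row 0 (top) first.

Op 1 fold_down: fold axis h@8; visible region now rows[8,16) x cols[0,4) = 8x4
Op 2 fold_up: fold axis h@12; visible region now rows[8,12) x cols[0,4) = 4x4
Op 3 cut(3, 3): punch at orig (11,3); cuts so far [(11, 3)]; region rows[8,12) x cols[0,4) = 4x4
Op 4 cut(3, 0): punch at orig (11,0); cuts so far [(11, 0), (11, 3)]; region rows[8,12) x cols[0,4) = 4x4
Op 5 cut(1, 3): punch at orig (9,3); cuts so far [(9, 3), (11, 0), (11, 3)]; region rows[8,12) x cols[0,4) = 4x4
Op 6 cut(2, 0): punch at orig (10,0); cuts so far [(9, 3), (10, 0), (11, 0), (11, 3)]; region rows[8,12) x cols[0,4) = 4x4
Unfold 1 (reflect across h@12): 8 holes -> [(9, 3), (10, 0), (11, 0), (11, 3), (12, 0), (12, 3), (13, 0), (14, 3)]
Unfold 2 (reflect across h@8): 16 holes -> [(1, 3), (2, 0), (3, 0), (3, 3), (4, 0), (4, 3), (5, 0), (6, 3), (9, 3), (10, 0), (11, 0), (11, 3), (12, 0), (12, 3), (13, 0), (14, 3)]

Answer: ....
...O
O...
O..O
O..O
O...
...O
....
....
...O
O...
O..O
O..O
O...
...O
....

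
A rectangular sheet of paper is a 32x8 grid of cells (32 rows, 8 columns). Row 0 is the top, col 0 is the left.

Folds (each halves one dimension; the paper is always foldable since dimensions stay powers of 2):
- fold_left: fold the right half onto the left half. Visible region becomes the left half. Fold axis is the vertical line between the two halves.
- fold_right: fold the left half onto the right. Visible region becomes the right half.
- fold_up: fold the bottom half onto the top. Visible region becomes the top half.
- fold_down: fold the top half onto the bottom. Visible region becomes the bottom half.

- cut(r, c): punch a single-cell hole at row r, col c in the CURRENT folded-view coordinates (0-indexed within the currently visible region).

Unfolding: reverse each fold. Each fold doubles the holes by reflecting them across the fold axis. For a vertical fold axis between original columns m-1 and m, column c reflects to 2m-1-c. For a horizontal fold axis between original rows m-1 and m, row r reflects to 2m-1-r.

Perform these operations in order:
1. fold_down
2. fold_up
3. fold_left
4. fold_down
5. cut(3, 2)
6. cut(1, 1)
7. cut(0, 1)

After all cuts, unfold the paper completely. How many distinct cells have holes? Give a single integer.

Answer: 48

Derivation:
Op 1 fold_down: fold axis h@16; visible region now rows[16,32) x cols[0,8) = 16x8
Op 2 fold_up: fold axis h@24; visible region now rows[16,24) x cols[0,8) = 8x8
Op 3 fold_left: fold axis v@4; visible region now rows[16,24) x cols[0,4) = 8x4
Op 4 fold_down: fold axis h@20; visible region now rows[20,24) x cols[0,4) = 4x4
Op 5 cut(3, 2): punch at orig (23,2); cuts so far [(23, 2)]; region rows[20,24) x cols[0,4) = 4x4
Op 6 cut(1, 1): punch at orig (21,1); cuts so far [(21, 1), (23, 2)]; region rows[20,24) x cols[0,4) = 4x4
Op 7 cut(0, 1): punch at orig (20,1); cuts so far [(20, 1), (21, 1), (23, 2)]; region rows[20,24) x cols[0,4) = 4x4
Unfold 1 (reflect across h@20): 6 holes -> [(16, 2), (18, 1), (19, 1), (20, 1), (21, 1), (23, 2)]
Unfold 2 (reflect across v@4): 12 holes -> [(16, 2), (16, 5), (18, 1), (18, 6), (19, 1), (19, 6), (20, 1), (20, 6), (21, 1), (21, 6), (23, 2), (23, 5)]
Unfold 3 (reflect across h@24): 24 holes -> [(16, 2), (16, 5), (18, 1), (18, 6), (19, 1), (19, 6), (20, 1), (20, 6), (21, 1), (21, 6), (23, 2), (23, 5), (24, 2), (24, 5), (26, 1), (26, 6), (27, 1), (27, 6), (28, 1), (28, 6), (29, 1), (29, 6), (31, 2), (31, 5)]
Unfold 4 (reflect across h@16): 48 holes -> [(0, 2), (0, 5), (2, 1), (2, 6), (3, 1), (3, 6), (4, 1), (4, 6), (5, 1), (5, 6), (7, 2), (7, 5), (8, 2), (8, 5), (10, 1), (10, 6), (11, 1), (11, 6), (12, 1), (12, 6), (13, 1), (13, 6), (15, 2), (15, 5), (16, 2), (16, 5), (18, 1), (18, 6), (19, 1), (19, 6), (20, 1), (20, 6), (21, 1), (21, 6), (23, 2), (23, 5), (24, 2), (24, 5), (26, 1), (26, 6), (27, 1), (27, 6), (28, 1), (28, 6), (29, 1), (29, 6), (31, 2), (31, 5)]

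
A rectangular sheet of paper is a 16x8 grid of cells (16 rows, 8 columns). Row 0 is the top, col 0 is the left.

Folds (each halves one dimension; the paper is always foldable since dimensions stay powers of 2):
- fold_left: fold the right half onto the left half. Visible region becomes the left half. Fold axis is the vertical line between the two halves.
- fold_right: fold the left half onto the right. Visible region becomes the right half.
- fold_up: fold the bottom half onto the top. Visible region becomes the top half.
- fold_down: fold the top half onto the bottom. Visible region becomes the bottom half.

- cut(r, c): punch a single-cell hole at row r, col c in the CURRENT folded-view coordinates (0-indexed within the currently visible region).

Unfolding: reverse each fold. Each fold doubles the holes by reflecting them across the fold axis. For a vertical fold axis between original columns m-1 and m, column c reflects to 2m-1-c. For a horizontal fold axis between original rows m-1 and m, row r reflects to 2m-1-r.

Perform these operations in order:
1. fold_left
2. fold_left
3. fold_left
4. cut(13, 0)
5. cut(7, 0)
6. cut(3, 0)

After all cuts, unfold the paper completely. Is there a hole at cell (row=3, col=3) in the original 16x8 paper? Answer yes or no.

Answer: yes

Derivation:
Op 1 fold_left: fold axis v@4; visible region now rows[0,16) x cols[0,4) = 16x4
Op 2 fold_left: fold axis v@2; visible region now rows[0,16) x cols[0,2) = 16x2
Op 3 fold_left: fold axis v@1; visible region now rows[0,16) x cols[0,1) = 16x1
Op 4 cut(13, 0): punch at orig (13,0); cuts so far [(13, 0)]; region rows[0,16) x cols[0,1) = 16x1
Op 5 cut(7, 0): punch at orig (7,0); cuts so far [(7, 0), (13, 0)]; region rows[0,16) x cols[0,1) = 16x1
Op 6 cut(3, 0): punch at orig (3,0); cuts so far [(3, 0), (7, 0), (13, 0)]; region rows[0,16) x cols[0,1) = 16x1
Unfold 1 (reflect across v@1): 6 holes -> [(3, 0), (3, 1), (7, 0), (7, 1), (13, 0), (13, 1)]
Unfold 2 (reflect across v@2): 12 holes -> [(3, 0), (3, 1), (3, 2), (3, 3), (7, 0), (7, 1), (7, 2), (7, 3), (13, 0), (13, 1), (13, 2), (13, 3)]
Unfold 3 (reflect across v@4): 24 holes -> [(3, 0), (3, 1), (3, 2), (3, 3), (3, 4), (3, 5), (3, 6), (3, 7), (7, 0), (7, 1), (7, 2), (7, 3), (7, 4), (7, 5), (7, 6), (7, 7), (13, 0), (13, 1), (13, 2), (13, 3), (13, 4), (13, 5), (13, 6), (13, 7)]
Holes: [(3, 0), (3, 1), (3, 2), (3, 3), (3, 4), (3, 5), (3, 6), (3, 7), (7, 0), (7, 1), (7, 2), (7, 3), (7, 4), (7, 5), (7, 6), (7, 7), (13, 0), (13, 1), (13, 2), (13, 3), (13, 4), (13, 5), (13, 6), (13, 7)]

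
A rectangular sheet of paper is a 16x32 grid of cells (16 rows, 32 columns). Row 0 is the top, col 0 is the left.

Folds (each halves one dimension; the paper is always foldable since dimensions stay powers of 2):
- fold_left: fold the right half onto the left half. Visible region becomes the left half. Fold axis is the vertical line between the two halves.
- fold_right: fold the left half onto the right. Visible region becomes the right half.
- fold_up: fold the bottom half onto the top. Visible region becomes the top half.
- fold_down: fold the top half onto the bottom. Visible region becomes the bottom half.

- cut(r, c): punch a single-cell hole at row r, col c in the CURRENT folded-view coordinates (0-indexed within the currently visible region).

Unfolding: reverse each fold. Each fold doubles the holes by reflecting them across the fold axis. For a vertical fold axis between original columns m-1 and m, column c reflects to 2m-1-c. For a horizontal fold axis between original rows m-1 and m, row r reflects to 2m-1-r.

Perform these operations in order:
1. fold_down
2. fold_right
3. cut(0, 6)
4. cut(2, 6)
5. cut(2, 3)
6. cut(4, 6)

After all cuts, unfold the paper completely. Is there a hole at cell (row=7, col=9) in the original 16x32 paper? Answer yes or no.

Op 1 fold_down: fold axis h@8; visible region now rows[8,16) x cols[0,32) = 8x32
Op 2 fold_right: fold axis v@16; visible region now rows[8,16) x cols[16,32) = 8x16
Op 3 cut(0, 6): punch at orig (8,22); cuts so far [(8, 22)]; region rows[8,16) x cols[16,32) = 8x16
Op 4 cut(2, 6): punch at orig (10,22); cuts so far [(8, 22), (10, 22)]; region rows[8,16) x cols[16,32) = 8x16
Op 5 cut(2, 3): punch at orig (10,19); cuts so far [(8, 22), (10, 19), (10, 22)]; region rows[8,16) x cols[16,32) = 8x16
Op 6 cut(4, 6): punch at orig (12,22); cuts so far [(8, 22), (10, 19), (10, 22), (12, 22)]; region rows[8,16) x cols[16,32) = 8x16
Unfold 1 (reflect across v@16): 8 holes -> [(8, 9), (8, 22), (10, 9), (10, 12), (10, 19), (10, 22), (12, 9), (12, 22)]
Unfold 2 (reflect across h@8): 16 holes -> [(3, 9), (3, 22), (5, 9), (5, 12), (5, 19), (5, 22), (7, 9), (7, 22), (8, 9), (8, 22), (10, 9), (10, 12), (10, 19), (10, 22), (12, 9), (12, 22)]
Holes: [(3, 9), (3, 22), (5, 9), (5, 12), (5, 19), (5, 22), (7, 9), (7, 22), (8, 9), (8, 22), (10, 9), (10, 12), (10, 19), (10, 22), (12, 9), (12, 22)]

Answer: yes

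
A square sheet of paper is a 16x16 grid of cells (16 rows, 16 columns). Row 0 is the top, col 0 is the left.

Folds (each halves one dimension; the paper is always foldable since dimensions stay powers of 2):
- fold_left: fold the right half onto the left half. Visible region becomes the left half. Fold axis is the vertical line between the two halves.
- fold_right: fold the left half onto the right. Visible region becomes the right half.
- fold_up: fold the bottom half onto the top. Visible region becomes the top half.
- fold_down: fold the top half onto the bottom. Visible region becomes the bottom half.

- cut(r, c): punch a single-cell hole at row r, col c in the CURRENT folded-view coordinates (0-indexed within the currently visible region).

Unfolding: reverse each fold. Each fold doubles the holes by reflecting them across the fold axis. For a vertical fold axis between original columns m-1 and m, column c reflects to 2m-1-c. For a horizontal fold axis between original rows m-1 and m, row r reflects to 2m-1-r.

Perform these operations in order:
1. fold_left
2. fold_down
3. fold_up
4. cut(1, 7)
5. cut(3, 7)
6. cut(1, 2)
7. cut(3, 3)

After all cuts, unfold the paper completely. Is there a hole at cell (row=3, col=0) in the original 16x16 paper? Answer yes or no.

Op 1 fold_left: fold axis v@8; visible region now rows[0,16) x cols[0,8) = 16x8
Op 2 fold_down: fold axis h@8; visible region now rows[8,16) x cols[0,8) = 8x8
Op 3 fold_up: fold axis h@12; visible region now rows[8,12) x cols[0,8) = 4x8
Op 4 cut(1, 7): punch at orig (9,7); cuts so far [(9, 7)]; region rows[8,12) x cols[0,8) = 4x8
Op 5 cut(3, 7): punch at orig (11,7); cuts so far [(9, 7), (11, 7)]; region rows[8,12) x cols[0,8) = 4x8
Op 6 cut(1, 2): punch at orig (9,2); cuts so far [(9, 2), (9, 7), (11, 7)]; region rows[8,12) x cols[0,8) = 4x8
Op 7 cut(3, 3): punch at orig (11,3); cuts so far [(9, 2), (9, 7), (11, 3), (11, 7)]; region rows[8,12) x cols[0,8) = 4x8
Unfold 1 (reflect across h@12): 8 holes -> [(9, 2), (9, 7), (11, 3), (11, 7), (12, 3), (12, 7), (14, 2), (14, 7)]
Unfold 2 (reflect across h@8): 16 holes -> [(1, 2), (1, 7), (3, 3), (3, 7), (4, 3), (4, 7), (6, 2), (6, 7), (9, 2), (9, 7), (11, 3), (11, 7), (12, 3), (12, 7), (14, 2), (14, 7)]
Unfold 3 (reflect across v@8): 32 holes -> [(1, 2), (1, 7), (1, 8), (1, 13), (3, 3), (3, 7), (3, 8), (3, 12), (4, 3), (4, 7), (4, 8), (4, 12), (6, 2), (6, 7), (6, 8), (6, 13), (9, 2), (9, 7), (9, 8), (9, 13), (11, 3), (11, 7), (11, 8), (11, 12), (12, 3), (12, 7), (12, 8), (12, 12), (14, 2), (14, 7), (14, 8), (14, 13)]
Holes: [(1, 2), (1, 7), (1, 8), (1, 13), (3, 3), (3, 7), (3, 8), (3, 12), (4, 3), (4, 7), (4, 8), (4, 12), (6, 2), (6, 7), (6, 8), (6, 13), (9, 2), (9, 7), (9, 8), (9, 13), (11, 3), (11, 7), (11, 8), (11, 12), (12, 3), (12, 7), (12, 8), (12, 12), (14, 2), (14, 7), (14, 8), (14, 13)]

Answer: no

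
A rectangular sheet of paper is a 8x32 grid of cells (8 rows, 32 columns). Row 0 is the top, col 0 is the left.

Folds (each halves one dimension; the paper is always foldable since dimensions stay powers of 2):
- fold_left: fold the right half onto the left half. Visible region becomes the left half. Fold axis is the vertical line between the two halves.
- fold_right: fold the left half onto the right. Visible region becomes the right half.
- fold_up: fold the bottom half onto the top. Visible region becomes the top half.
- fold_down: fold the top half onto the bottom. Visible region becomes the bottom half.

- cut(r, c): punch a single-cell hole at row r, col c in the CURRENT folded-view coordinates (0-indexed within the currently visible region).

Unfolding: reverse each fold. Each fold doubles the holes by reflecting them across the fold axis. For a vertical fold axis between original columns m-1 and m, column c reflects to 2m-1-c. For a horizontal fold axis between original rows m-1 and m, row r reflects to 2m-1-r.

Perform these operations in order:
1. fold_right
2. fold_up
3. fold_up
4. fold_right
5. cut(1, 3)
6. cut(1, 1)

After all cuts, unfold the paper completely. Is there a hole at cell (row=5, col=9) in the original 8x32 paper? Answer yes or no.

Answer: yes

Derivation:
Op 1 fold_right: fold axis v@16; visible region now rows[0,8) x cols[16,32) = 8x16
Op 2 fold_up: fold axis h@4; visible region now rows[0,4) x cols[16,32) = 4x16
Op 3 fold_up: fold axis h@2; visible region now rows[0,2) x cols[16,32) = 2x16
Op 4 fold_right: fold axis v@24; visible region now rows[0,2) x cols[24,32) = 2x8
Op 5 cut(1, 3): punch at orig (1,27); cuts so far [(1, 27)]; region rows[0,2) x cols[24,32) = 2x8
Op 6 cut(1, 1): punch at orig (1,25); cuts so far [(1, 25), (1, 27)]; region rows[0,2) x cols[24,32) = 2x8
Unfold 1 (reflect across v@24): 4 holes -> [(1, 20), (1, 22), (1, 25), (1, 27)]
Unfold 2 (reflect across h@2): 8 holes -> [(1, 20), (1, 22), (1, 25), (1, 27), (2, 20), (2, 22), (2, 25), (2, 27)]
Unfold 3 (reflect across h@4): 16 holes -> [(1, 20), (1, 22), (1, 25), (1, 27), (2, 20), (2, 22), (2, 25), (2, 27), (5, 20), (5, 22), (5, 25), (5, 27), (6, 20), (6, 22), (6, 25), (6, 27)]
Unfold 4 (reflect across v@16): 32 holes -> [(1, 4), (1, 6), (1, 9), (1, 11), (1, 20), (1, 22), (1, 25), (1, 27), (2, 4), (2, 6), (2, 9), (2, 11), (2, 20), (2, 22), (2, 25), (2, 27), (5, 4), (5, 6), (5, 9), (5, 11), (5, 20), (5, 22), (5, 25), (5, 27), (6, 4), (6, 6), (6, 9), (6, 11), (6, 20), (6, 22), (6, 25), (6, 27)]
Holes: [(1, 4), (1, 6), (1, 9), (1, 11), (1, 20), (1, 22), (1, 25), (1, 27), (2, 4), (2, 6), (2, 9), (2, 11), (2, 20), (2, 22), (2, 25), (2, 27), (5, 4), (5, 6), (5, 9), (5, 11), (5, 20), (5, 22), (5, 25), (5, 27), (6, 4), (6, 6), (6, 9), (6, 11), (6, 20), (6, 22), (6, 25), (6, 27)]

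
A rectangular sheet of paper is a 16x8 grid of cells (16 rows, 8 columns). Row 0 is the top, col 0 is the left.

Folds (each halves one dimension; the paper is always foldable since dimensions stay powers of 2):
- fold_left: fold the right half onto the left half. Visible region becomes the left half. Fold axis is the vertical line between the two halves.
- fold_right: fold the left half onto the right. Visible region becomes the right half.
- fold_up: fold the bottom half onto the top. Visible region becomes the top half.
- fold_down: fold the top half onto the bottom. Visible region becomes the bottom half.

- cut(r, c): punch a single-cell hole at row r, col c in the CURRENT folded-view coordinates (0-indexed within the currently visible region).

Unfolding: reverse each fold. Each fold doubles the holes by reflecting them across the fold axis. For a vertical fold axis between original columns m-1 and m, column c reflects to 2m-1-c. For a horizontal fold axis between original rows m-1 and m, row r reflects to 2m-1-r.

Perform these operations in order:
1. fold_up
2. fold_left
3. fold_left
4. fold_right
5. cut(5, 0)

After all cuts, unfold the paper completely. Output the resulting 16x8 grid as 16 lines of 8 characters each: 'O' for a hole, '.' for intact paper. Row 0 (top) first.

Op 1 fold_up: fold axis h@8; visible region now rows[0,8) x cols[0,8) = 8x8
Op 2 fold_left: fold axis v@4; visible region now rows[0,8) x cols[0,4) = 8x4
Op 3 fold_left: fold axis v@2; visible region now rows[0,8) x cols[0,2) = 8x2
Op 4 fold_right: fold axis v@1; visible region now rows[0,8) x cols[1,2) = 8x1
Op 5 cut(5, 0): punch at orig (5,1); cuts so far [(5, 1)]; region rows[0,8) x cols[1,2) = 8x1
Unfold 1 (reflect across v@1): 2 holes -> [(5, 0), (5, 1)]
Unfold 2 (reflect across v@2): 4 holes -> [(5, 0), (5, 1), (5, 2), (5, 3)]
Unfold 3 (reflect across v@4): 8 holes -> [(5, 0), (5, 1), (5, 2), (5, 3), (5, 4), (5, 5), (5, 6), (5, 7)]
Unfold 4 (reflect across h@8): 16 holes -> [(5, 0), (5, 1), (5, 2), (5, 3), (5, 4), (5, 5), (5, 6), (5, 7), (10, 0), (10, 1), (10, 2), (10, 3), (10, 4), (10, 5), (10, 6), (10, 7)]

Answer: ........
........
........
........
........
OOOOOOOO
........
........
........
........
OOOOOOOO
........
........
........
........
........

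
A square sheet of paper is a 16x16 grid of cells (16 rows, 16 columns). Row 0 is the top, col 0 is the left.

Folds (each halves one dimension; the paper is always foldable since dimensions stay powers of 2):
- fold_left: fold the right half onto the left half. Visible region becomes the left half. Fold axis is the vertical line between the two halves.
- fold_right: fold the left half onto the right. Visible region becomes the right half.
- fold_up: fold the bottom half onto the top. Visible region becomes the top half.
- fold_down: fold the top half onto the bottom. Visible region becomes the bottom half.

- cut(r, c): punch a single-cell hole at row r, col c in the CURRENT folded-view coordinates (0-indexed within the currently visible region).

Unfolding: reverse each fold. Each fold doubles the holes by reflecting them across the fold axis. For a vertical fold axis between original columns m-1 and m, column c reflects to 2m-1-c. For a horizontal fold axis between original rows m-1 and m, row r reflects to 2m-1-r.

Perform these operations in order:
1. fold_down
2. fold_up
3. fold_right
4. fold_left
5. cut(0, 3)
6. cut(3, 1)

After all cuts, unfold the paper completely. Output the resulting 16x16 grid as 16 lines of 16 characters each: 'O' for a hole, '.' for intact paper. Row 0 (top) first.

Op 1 fold_down: fold axis h@8; visible region now rows[8,16) x cols[0,16) = 8x16
Op 2 fold_up: fold axis h@12; visible region now rows[8,12) x cols[0,16) = 4x16
Op 3 fold_right: fold axis v@8; visible region now rows[8,12) x cols[8,16) = 4x8
Op 4 fold_left: fold axis v@12; visible region now rows[8,12) x cols[8,12) = 4x4
Op 5 cut(0, 3): punch at orig (8,11); cuts so far [(8, 11)]; region rows[8,12) x cols[8,12) = 4x4
Op 6 cut(3, 1): punch at orig (11,9); cuts so far [(8, 11), (11, 9)]; region rows[8,12) x cols[8,12) = 4x4
Unfold 1 (reflect across v@12): 4 holes -> [(8, 11), (8, 12), (11, 9), (11, 14)]
Unfold 2 (reflect across v@8): 8 holes -> [(8, 3), (8, 4), (8, 11), (8, 12), (11, 1), (11, 6), (11, 9), (11, 14)]
Unfold 3 (reflect across h@12): 16 holes -> [(8, 3), (8, 4), (8, 11), (8, 12), (11, 1), (11, 6), (11, 9), (11, 14), (12, 1), (12, 6), (12, 9), (12, 14), (15, 3), (15, 4), (15, 11), (15, 12)]
Unfold 4 (reflect across h@8): 32 holes -> [(0, 3), (0, 4), (0, 11), (0, 12), (3, 1), (3, 6), (3, 9), (3, 14), (4, 1), (4, 6), (4, 9), (4, 14), (7, 3), (7, 4), (7, 11), (7, 12), (8, 3), (8, 4), (8, 11), (8, 12), (11, 1), (11, 6), (11, 9), (11, 14), (12, 1), (12, 6), (12, 9), (12, 14), (15, 3), (15, 4), (15, 11), (15, 12)]

Answer: ...OO......OO...
................
................
.O....O..O....O.
.O....O..O....O.
................
................
...OO......OO...
...OO......OO...
................
................
.O....O..O....O.
.O....O..O....O.
................
................
...OO......OO...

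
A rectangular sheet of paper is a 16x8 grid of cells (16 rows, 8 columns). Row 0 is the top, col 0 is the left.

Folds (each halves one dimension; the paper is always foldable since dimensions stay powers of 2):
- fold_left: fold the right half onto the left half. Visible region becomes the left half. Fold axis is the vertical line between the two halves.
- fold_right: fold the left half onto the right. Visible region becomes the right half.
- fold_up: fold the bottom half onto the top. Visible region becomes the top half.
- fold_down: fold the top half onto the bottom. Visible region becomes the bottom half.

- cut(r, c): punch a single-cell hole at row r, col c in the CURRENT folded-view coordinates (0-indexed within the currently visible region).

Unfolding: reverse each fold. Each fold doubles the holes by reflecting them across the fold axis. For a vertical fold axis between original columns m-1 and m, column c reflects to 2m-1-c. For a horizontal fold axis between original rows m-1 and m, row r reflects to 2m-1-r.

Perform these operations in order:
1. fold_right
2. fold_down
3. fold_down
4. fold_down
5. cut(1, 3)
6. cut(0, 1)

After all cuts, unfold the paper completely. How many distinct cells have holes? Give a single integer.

Answer: 32

Derivation:
Op 1 fold_right: fold axis v@4; visible region now rows[0,16) x cols[4,8) = 16x4
Op 2 fold_down: fold axis h@8; visible region now rows[8,16) x cols[4,8) = 8x4
Op 3 fold_down: fold axis h@12; visible region now rows[12,16) x cols[4,8) = 4x4
Op 4 fold_down: fold axis h@14; visible region now rows[14,16) x cols[4,8) = 2x4
Op 5 cut(1, 3): punch at orig (15,7); cuts so far [(15, 7)]; region rows[14,16) x cols[4,8) = 2x4
Op 6 cut(0, 1): punch at orig (14,5); cuts so far [(14, 5), (15, 7)]; region rows[14,16) x cols[4,8) = 2x4
Unfold 1 (reflect across h@14): 4 holes -> [(12, 7), (13, 5), (14, 5), (15, 7)]
Unfold 2 (reflect across h@12): 8 holes -> [(8, 7), (9, 5), (10, 5), (11, 7), (12, 7), (13, 5), (14, 5), (15, 7)]
Unfold 3 (reflect across h@8): 16 holes -> [(0, 7), (1, 5), (2, 5), (3, 7), (4, 7), (5, 5), (6, 5), (7, 7), (8, 7), (9, 5), (10, 5), (11, 7), (12, 7), (13, 5), (14, 5), (15, 7)]
Unfold 4 (reflect across v@4): 32 holes -> [(0, 0), (0, 7), (1, 2), (1, 5), (2, 2), (2, 5), (3, 0), (3, 7), (4, 0), (4, 7), (5, 2), (5, 5), (6, 2), (6, 5), (7, 0), (7, 7), (8, 0), (8, 7), (9, 2), (9, 5), (10, 2), (10, 5), (11, 0), (11, 7), (12, 0), (12, 7), (13, 2), (13, 5), (14, 2), (14, 5), (15, 0), (15, 7)]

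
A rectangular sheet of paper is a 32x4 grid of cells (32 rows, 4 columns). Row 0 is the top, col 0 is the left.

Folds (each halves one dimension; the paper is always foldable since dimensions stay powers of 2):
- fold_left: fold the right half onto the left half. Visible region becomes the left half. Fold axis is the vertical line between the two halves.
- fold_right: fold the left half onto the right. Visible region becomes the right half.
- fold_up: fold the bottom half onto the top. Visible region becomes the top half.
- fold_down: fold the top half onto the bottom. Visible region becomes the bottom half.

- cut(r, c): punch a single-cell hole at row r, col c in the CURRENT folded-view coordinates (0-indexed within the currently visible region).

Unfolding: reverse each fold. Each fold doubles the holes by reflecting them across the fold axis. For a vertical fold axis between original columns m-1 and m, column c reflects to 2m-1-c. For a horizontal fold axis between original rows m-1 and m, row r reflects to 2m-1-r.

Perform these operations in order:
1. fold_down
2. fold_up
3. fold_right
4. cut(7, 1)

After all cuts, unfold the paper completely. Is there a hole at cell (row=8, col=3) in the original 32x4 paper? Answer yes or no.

Answer: yes

Derivation:
Op 1 fold_down: fold axis h@16; visible region now rows[16,32) x cols[0,4) = 16x4
Op 2 fold_up: fold axis h@24; visible region now rows[16,24) x cols[0,4) = 8x4
Op 3 fold_right: fold axis v@2; visible region now rows[16,24) x cols[2,4) = 8x2
Op 4 cut(7, 1): punch at orig (23,3); cuts so far [(23, 3)]; region rows[16,24) x cols[2,4) = 8x2
Unfold 1 (reflect across v@2): 2 holes -> [(23, 0), (23, 3)]
Unfold 2 (reflect across h@24): 4 holes -> [(23, 0), (23, 3), (24, 0), (24, 3)]
Unfold 3 (reflect across h@16): 8 holes -> [(7, 0), (7, 3), (8, 0), (8, 3), (23, 0), (23, 3), (24, 0), (24, 3)]
Holes: [(7, 0), (7, 3), (8, 0), (8, 3), (23, 0), (23, 3), (24, 0), (24, 3)]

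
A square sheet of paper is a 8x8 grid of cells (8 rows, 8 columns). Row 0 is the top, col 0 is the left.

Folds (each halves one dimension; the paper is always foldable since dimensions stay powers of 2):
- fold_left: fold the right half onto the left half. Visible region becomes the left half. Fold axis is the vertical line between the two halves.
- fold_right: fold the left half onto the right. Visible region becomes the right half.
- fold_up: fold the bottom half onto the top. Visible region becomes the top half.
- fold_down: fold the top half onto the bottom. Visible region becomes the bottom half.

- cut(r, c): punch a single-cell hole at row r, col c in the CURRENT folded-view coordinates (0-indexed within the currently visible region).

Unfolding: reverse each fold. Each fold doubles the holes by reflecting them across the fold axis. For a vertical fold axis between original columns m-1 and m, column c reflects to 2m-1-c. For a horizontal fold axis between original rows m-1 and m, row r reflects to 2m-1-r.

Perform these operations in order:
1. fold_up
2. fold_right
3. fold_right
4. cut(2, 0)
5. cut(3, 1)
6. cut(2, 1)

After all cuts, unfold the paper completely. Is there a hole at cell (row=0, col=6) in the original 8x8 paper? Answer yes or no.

Op 1 fold_up: fold axis h@4; visible region now rows[0,4) x cols[0,8) = 4x8
Op 2 fold_right: fold axis v@4; visible region now rows[0,4) x cols[4,8) = 4x4
Op 3 fold_right: fold axis v@6; visible region now rows[0,4) x cols[6,8) = 4x2
Op 4 cut(2, 0): punch at orig (2,6); cuts so far [(2, 6)]; region rows[0,4) x cols[6,8) = 4x2
Op 5 cut(3, 1): punch at orig (3,7); cuts so far [(2, 6), (3, 7)]; region rows[0,4) x cols[6,8) = 4x2
Op 6 cut(2, 1): punch at orig (2,7); cuts so far [(2, 6), (2, 7), (3, 7)]; region rows[0,4) x cols[6,8) = 4x2
Unfold 1 (reflect across v@6): 6 holes -> [(2, 4), (2, 5), (2, 6), (2, 7), (3, 4), (3, 7)]
Unfold 2 (reflect across v@4): 12 holes -> [(2, 0), (2, 1), (2, 2), (2, 3), (2, 4), (2, 5), (2, 6), (2, 7), (3, 0), (3, 3), (3, 4), (3, 7)]
Unfold 3 (reflect across h@4): 24 holes -> [(2, 0), (2, 1), (2, 2), (2, 3), (2, 4), (2, 5), (2, 6), (2, 7), (3, 0), (3, 3), (3, 4), (3, 7), (4, 0), (4, 3), (4, 4), (4, 7), (5, 0), (5, 1), (5, 2), (5, 3), (5, 4), (5, 5), (5, 6), (5, 7)]
Holes: [(2, 0), (2, 1), (2, 2), (2, 3), (2, 4), (2, 5), (2, 6), (2, 7), (3, 0), (3, 3), (3, 4), (3, 7), (4, 0), (4, 3), (4, 4), (4, 7), (5, 0), (5, 1), (5, 2), (5, 3), (5, 4), (5, 5), (5, 6), (5, 7)]

Answer: no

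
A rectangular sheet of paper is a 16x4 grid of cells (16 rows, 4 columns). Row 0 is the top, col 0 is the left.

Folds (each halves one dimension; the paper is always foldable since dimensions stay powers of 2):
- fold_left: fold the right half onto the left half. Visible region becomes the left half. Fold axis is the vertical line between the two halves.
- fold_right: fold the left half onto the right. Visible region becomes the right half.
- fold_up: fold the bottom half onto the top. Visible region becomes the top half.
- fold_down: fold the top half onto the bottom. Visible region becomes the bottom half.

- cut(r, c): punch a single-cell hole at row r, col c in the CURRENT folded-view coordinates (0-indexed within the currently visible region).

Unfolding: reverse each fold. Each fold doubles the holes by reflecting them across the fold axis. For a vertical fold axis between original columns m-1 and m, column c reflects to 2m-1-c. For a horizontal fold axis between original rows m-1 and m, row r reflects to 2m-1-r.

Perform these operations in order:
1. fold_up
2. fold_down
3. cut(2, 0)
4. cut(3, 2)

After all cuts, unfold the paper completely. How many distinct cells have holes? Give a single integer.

Op 1 fold_up: fold axis h@8; visible region now rows[0,8) x cols[0,4) = 8x4
Op 2 fold_down: fold axis h@4; visible region now rows[4,8) x cols[0,4) = 4x4
Op 3 cut(2, 0): punch at orig (6,0); cuts so far [(6, 0)]; region rows[4,8) x cols[0,4) = 4x4
Op 4 cut(3, 2): punch at orig (7,2); cuts so far [(6, 0), (7, 2)]; region rows[4,8) x cols[0,4) = 4x4
Unfold 1 (reflect across h@4): 4 holes -> [(0, 2), (1, 0), (6, 0), (7, 2)]
Unfold 2 (reflect across h@8): 8 holes -> [(0, 2), (1, 0), (6, 0), (7, 2), (8, 2), (9, 0), (14, 0), (15, 2)]

Answer: 8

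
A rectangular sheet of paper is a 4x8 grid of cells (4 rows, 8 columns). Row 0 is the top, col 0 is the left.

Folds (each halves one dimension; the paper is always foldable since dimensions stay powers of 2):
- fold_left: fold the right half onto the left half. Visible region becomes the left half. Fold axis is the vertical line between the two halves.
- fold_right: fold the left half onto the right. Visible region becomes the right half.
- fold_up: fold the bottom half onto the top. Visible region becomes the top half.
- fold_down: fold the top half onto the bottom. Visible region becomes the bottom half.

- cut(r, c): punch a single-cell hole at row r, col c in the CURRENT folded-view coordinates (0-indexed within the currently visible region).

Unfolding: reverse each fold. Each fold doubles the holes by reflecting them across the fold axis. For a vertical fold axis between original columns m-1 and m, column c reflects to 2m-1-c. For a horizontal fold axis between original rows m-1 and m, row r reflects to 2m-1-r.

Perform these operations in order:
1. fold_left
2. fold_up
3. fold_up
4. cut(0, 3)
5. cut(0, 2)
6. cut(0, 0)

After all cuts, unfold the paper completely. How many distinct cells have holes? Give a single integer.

Answer: 24

Derivation:
Op 1 fold_left: fold axis v@4; visible region now rows[0,4) x cols[0,4) = 4x4
Op 2 fold_up: fold axis h@2; visible region now rows[0,2) x cols[0,4) = 2x4
Op 3 fold_up: fold axis h@1; visible region now rows[0,1) x cols[0,4) = 1x4
Op 4 cut(0, 3): punch at orig (0,3); cuts so far [(0, 3)]; region rows[0,1) x cols[0,4) = 1x4
Op 5 cut(0, 2): punch at orig (0,2); cuts so far [(0, 2), (0, 3)]; region rows[0,1) x cols[0,4) = 1x4
Op 6 cut(0, 0): punch at orig (0,0); cuts so far [(0, 0), (0, 2), (0, 3)]; region rows[0,1) x cols[0,4) = 1x4
Unfold 1 (reflect across h@1): 6 holes -> [(0, 0), (0, 2), (0, 3), (1, 0), (1, 2), (1, 3)]
Unfold 2 (reflect across h@2): 12 holes -> [(0, 0), (0, 2), (0, 3), (1, 0), (1, 2), (1, 3), (2, 0), (2, 2), (2, 3), (3, 0), (3, 2), (3, 3)]
Unfold 3 (reflect across v@4): 24 holes -> [(0, 0), (0, 2), (0, 3), (0, 4), (0, 5), (0, 7), (1, 0), (1, 2), (1, 3), (1, 4), (1, 5), (1, 7), (2, 0), (2, 2), (2, 3), (2, 4), (2, 5), (2, 7), (3, 0), (3, 2), (3, 3), (3, 4), (3, 5), (3, 7)]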